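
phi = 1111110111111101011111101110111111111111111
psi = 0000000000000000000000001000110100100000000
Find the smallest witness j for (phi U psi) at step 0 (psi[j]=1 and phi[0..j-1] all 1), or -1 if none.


(phi U psi) at 0: need smallest j with psi[j]=1 and phi[i]=1 for all i in [0,j).
Scan from step 0:
  step 0: phi=1, psi=0 -> continue
  step 1: phi=1, psi=0 -> continue
  step 2: phi=1, psi=0 -> continue
  step 3: phi=1, psi=0 -> continue
  step 6: phi=0 -> phi-prefix broken from here
  step 24: psi=1 but phi already failed -> not a witness
  step 28: psi=1 but phi already failed -> not a witness
  step 29: psi=1 but phi already failed -> not a witness
  step 31: psi=1 but phi already failed -> not a witness
  step 34: psi=1 but phi already failed -> not a witness
  end of trace: no witness -> -1
Witness step = -1

-1


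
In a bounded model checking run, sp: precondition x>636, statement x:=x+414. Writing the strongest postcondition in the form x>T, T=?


Formula: sp(P, x:=E) = exists old_x. (x = E[old_x/x]) AND P[old_x/x] (old_x is the value of x before the assignment; eliminate old_x by solving x = E[old_x/x] for old_x)
Step 1: Precondition P: x>636, i.e. old_x > 636
Step 2: Assignment gives x = old_x + 414, so old_x = x - 414
Step 3: Substitute into P: x - 414 > 636
Step 4: Simplify: x > 636+414 = 1050

1050


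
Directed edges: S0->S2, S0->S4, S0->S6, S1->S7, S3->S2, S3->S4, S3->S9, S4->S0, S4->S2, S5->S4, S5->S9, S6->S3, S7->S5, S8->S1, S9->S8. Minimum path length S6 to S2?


BFS layer-by-layer from S6:
  dist 0: {S6}
  dist 1: {S3}
  dist 2: {S2, S4, S9}
  -> S2 reached at distance 2
Shortest path length = 2

2


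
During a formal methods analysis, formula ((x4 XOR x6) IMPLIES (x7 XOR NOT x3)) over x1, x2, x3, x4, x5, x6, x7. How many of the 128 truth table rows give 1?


Formula: ((x4 XOR x6) IMPLIES (x7 XOR NOT x3)) over 7 vars (128 rows)
Evaluate each row (x1, x2, x3, x4, x5, x6, x7 as bits, MSB first):
  row 0 [0000000]: ((0 XOR 0) IMPLIES (0 XOR NOT 0)) -> 1
  row 1 [0000001]: ((0 XOR 0) IMPLIES (1 XOR NOT 0)) -> 1
  row 2 [0000010]: ((0 XOR 1) IMPLIES (0 XOR NOT 0)) -> 1
  row 3 [0000011]: ((0 XOR 1) IMPLIES (1 XOR NOT 0)) -> 0
  row 4 [0000100]: ((0 XOR 0) IMPLIES (0 XOR NOT 0)) -> 1
  (every remaining row is evaluated the same way; all 128 results are listed next)
Full result column, 8 rows per line (x1,x2,x3,x4 fixed per line; x5,x6,x7 runs 000..111 left to right):
  rows 0-7 [x1,x2,x3,x4=0000]: 11101110  (ones: 6)
  rows 8-15 [x1,x2,x3,x4=0001]: 10111011  (ones: 6)
  rows 16-23 [x1,x2,x3,x4=0010]: 11011101  (ones: 6)
  rows 24-31 [x1,x2,x3,x4=0011]: 01110111  (ones: 6)
  rows 32-39 [x1,x2,x3,x4=0100]: 11101110  (ones: 6)
  rows 40-47 [x1,x2,x3,x4=0101]: 10111011  (ones: 6)
  rows 48-55 [x1,x2,x3,x4=0110]: 11011101  (ones: 6)
  rows 56-63 [x1,x2,x3,x4=0111]: 01110111  (ones: 6)
  rows 64-71 [x1,x2,x3,x4=1000]: 11101110  (ones: 6)
  rows 72-79 [x1,x2,x3,x4=1001]: 10111011  (ones: 6)
  rows 80-87 [x1,x2,x3,x4=1010]: 11011101  (ones: 6)
  rows 88-95 [x1,x2,x3,x4=1011]: 01110111  (ones: 6)
  rows 96-103 [x1,x2,x3,x4=1100]: 11101110  (ones: 6)
  rows 104-111 [x1,x2,x3,x4=1101]: 10111011  (ones: 6)
  rows 112-119 [x1,x2,x3,x4=1110]: 11011101  (ones: 6)
  rows 120-127 [x1,x2,x3,x4=1111]: 01110111  (ones: 6)
Count of 1-rows = 6+6+6+6+6+6+6+6+6+6+6+6+6+6+6+6 = 96

96


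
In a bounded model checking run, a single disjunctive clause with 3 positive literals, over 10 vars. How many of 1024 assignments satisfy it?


Step 1: Total=2^10=1024
Step 2: Unsat when all 3 false: 2^7=128
Step 3: Sat=1024-128=896

896


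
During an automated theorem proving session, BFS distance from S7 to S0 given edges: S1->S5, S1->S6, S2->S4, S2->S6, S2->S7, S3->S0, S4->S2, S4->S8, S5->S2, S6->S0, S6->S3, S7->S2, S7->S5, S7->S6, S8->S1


BFS layer-by-layer from S7:
  dist 0: {S7}
  dist 1: {S2, S5, S6}
  dist 2: {S0, S3, S4}
  -> S0 reached at distance 2
Shortest path length = 2

2


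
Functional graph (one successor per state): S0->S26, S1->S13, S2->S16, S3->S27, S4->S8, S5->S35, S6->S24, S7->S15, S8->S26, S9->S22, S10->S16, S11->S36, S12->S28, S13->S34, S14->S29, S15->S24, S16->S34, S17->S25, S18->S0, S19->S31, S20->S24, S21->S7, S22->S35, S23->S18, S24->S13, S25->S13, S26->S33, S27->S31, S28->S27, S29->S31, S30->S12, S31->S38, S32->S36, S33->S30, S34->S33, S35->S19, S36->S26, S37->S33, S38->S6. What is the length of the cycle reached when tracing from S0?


Trace from S0 until a state repeats:
  S0 -> S26 -> S33 -> S30 -> S12 -> S28 -> S27 -> S31 -> S38 -> S6 -> S24 -> S13 -> S34 -> S33
S33 first seen at step 2, revisited at step 13.
Cycle length = 13 - 2 = 11

11


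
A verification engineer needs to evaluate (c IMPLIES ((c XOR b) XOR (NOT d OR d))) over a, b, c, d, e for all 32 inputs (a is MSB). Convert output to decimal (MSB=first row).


Formula: (c IMPLIES ((c XOR b) XOR (NOT d OR d))) over a, b, c, d, e (32 rows)
Evaluate each row (bits = a,b,c,d,e, MSB first):
  row 0 [00000]: (0 IMPLIES ((0 XOR 0) XOR (NOT 0 OR 0))) -> 1
  row 1 [00001]: (0 IMPLIES ((0 XOR 0) XOR (NOT 0 OR 0))) -> 1
  row 2 [00010]: (0 IMPLIES ((0 XOR 0) XOR (NOT 1 OR 1))) -> 1
  row 3 [00011]: (0 IMPLIES ((0 XOR 0) XOR (NOT 1 OR 1))) -> 1
  row 4 [00100]: (1 IMPLIES ((1 XOR 0) XOR (NOT 0 OR 0))) -> 0
  row 5 [00101]: (1 IMPLIES ((1 XOR 0) XOR (NOT 0 OR 0))) -> 0
  row 6 [00110]: (1 IMPLIES ((1 XOR 0) XOR (NOT 1 OR 1))) -> 0
  row 7 [00111]: (1 IMPLIES ((1 XOR 0) XOR (NOT 1 OR 1))) -> 0
  row 8 [01000]: (0 IMPLIES ((0 XOR 1) XOR (NOT 0 OR 0))) -> 1
  row 9 [01001]: (0 IMPLIES ((0 XOR 1) XOR (NOT 0 OR 0))) -> 1
  row 10 [01010]: (0 IMPLIES ((0 XOR 1) XOR (NOT 1 OR 1))) -> 1
  row 11 [01011]: (0 IMPLIES ((0 XOR 1) XOR (NOT 1 OR 1))) -> 1
  row 12 [01100]: (1 IMPLIES ((1 XOR 1) XOR (NOT 0 OR 0))) -> 1
  row 13 [01101]: (1 IMPLIES ((1 XOR 1) XOR (NOT 0 OR 0))) -> 1
  row 14 [01110]: (1 IMPLIES ((1 XOR 1) XOR (NOT 1 OR 1))) -> 1
  row 15 [01111]: (1 IMPLIES ((1 XOR 1) XOR (NOT 1 OR 1))) -> 1
  row 16 [10000]: (0 IMPLIES ((0 XOR 0) XOR (NOT 0 OR 0))) -> 1
  row 17 [10001]: (0 IMPLIES ((0 XOR 0) XOR (NOT 0 OR 0))) -> 1
  row 18 [10010]: (0 IMPLIES ((0 XOR 0) XOR (NOT 1 OR 1))) -> 1
  row 19 [10011]: (0 IMPLIES ((0 XOR 0) XOR (NOT 1 OR 1))) -> 1
  row 20 [10100]: (1 IMPLIES ((1 XOR 0) XOR (NOT 0 OR 0))) -> 0
  row 21 [10101]: (1 IMPLIES ((1 XOR 0) XOR (NOT 0 OR 0))) -> 0
  row 22 [10110]: (1 IMPLIES ((1 XOR 0) XOR (NOT 1 OR 1))) -> 0
  row 23 [10111]: (1 IMPLIES ((1 XOR 0) XOR (NOT 1 OR 1))) -> 0
  row 24 [11000]: (0 IMPLIES ((0 XOR 1) XOR (NOT 0 OR 0))) -> 1
  row 25 [11001]: (0 IMPLIES ((0 XOR 1) XOR (NOT 0 OR 0))) -> 1
  row 26 [11010]: (0 IMPLIES ((0 XOR 1) XOR (NOT 1 OR 1))) -> 1
  row 27 [11011]: (0 IMPLIES ((0 XOR 1) XOR (NOT 1 OR 1))) -> 1
  row 28 [11100]: (1 IMPLIES ((1 XOR 1) XOR (NOT 0 OR 0))) -> 1
  row 29 [11101]: (1 IMPLIES ((1 XOR 1) XOR (NOT 0 OR 0))) -> 1
  row 30 [11110]: (1 IMPLIES ((1 XOR 1) XOR (NOT 1 OR 1))) -> 1
  row 31 [11111]: (1 IMPLIES ((1 XOR 1) XOR (NOT 1 OR 1))) -> 1
Full result column, 4 rows per line (a,b,c fixed per line; d,e runs 00..11 left to right):
  rows 0-3 [a,b,c=000]: 1111  = hex F
  rows 4-7 [a,b,c=001]: 0000  = hex 0
  rows 8-11 [a,b,c=010]: 1111  = hex F
  rows 12-15 [a,b,c=011]: 1111  = hex F
  rows 16-19 [a,b,c=100]: 1111  = hex F
  rows 20-23 [a,b,c=101]: 0000  = hex 0
  rows 24-27 [a,b,c=110]: 1111  = hex F
  rows 28-31 [a,b,c=111]: 1111  = hex F
Output column (row 0 .. row 31) = 11110000111111111111000011111111
Output column grouped in 4s = 1111 0000 1111 1111 1111 0000 1111 1111 = 0xF0FFF0FF
Convert to decimal digit by digit (value = value*16 + digit):
  F -> 15
  15*16 + 0 = 240
  240*16 + 15 (F) = 3855
  3855*16 + 15 (F) = 61695
  61695*16 + 15 (F) = 987135
  987135*16 + 0 = 15794160
  15794160*16 + 15 (F) = 252706575
  252706575*16 + 15 (F) = 4043305215
Decimal = 4043305215

4043305215


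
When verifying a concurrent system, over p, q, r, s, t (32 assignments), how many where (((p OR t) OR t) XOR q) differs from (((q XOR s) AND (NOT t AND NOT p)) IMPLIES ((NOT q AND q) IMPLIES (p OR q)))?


F1 = (((p OR t) OR t) XOR q)
F2 = (((q XOR s) AND (NOT t AND NOT p)) IMPLIES ((NOT q AND q) IMPLIES (p OR q)))
Evaluate both on each of 32 rows (bits = p,q,r,s,t):
  row 0 [00000]: F1=0 F2=1 (differ) -> 1
  row 1 [00001]: F1=1 F2=1 -> 0
  row 2 [00010]: F1=0 F2=1 (differ) -> 1
  row 3 [00011]: F1=1 F2=1 -> 0
  row 4 [00100]: F1=0 F2=1 (differ) -> 1
  row 5 [00101]: F1=1 F2=1 -> 0
  row 6 [00110]: F1=0 F2=1 (differ) -> 1
  row 7 [00111]: F1=1 F2=1 -> 0
  row 8 [01000]: F1=1 F2=1 -> 0
  row 9 [01001]: F1=0 F2=1 (differ) -> 1
  row 10 [01010]: F1=1 F2=1 -> 0
  row 11 [01011]: F1=0 F2=1 (differ) -> 1
  row 12 [01100]: F1=1 F2=1 -> 0
  row 13 [01101]: F1=0 F2=1 (differ) -> 1
  row 14 [01110]: F1=1 F2=1 -> 0
  row 15 [01111]: F1=0 F2=1 (differ) -> 1
  row 16 [10000]: F1=1 F2=1 -> 0
  row 17 [10001]: F1=1 F2=1 -> 0
  row 18 [10010]: F1=1 F2=1 -> 0
  row 19 [10011]: F1=1 F2=1 -> 0
  row 20 [10100]: F1=1 F2=1 -> 0
  row 21 [10101]: F1=1 F2=1 -> 0
  row 22 [10110]: F1=1 F2=1 -> 0
  row 23 [10111]: F1=1 F2=1 -> 0
  row 24 [11000]: F1=0 F2=1 (differ) -> 1
  row 25 [11001]: F1=0 F2=1 (differ) -> 1
  row 26 [11010]: F1=0 F2=1 (differ) -> 1
  row 27 [11011]: F1=0 F2=1 (differ) -> 1
  row 28 [11100]: F1=0 F2=1 (differ) -> 1
  row 29 [11101]: F1=0 F2=1 (differ) -> 1
  row 30 [11110]: F1=0 F2=1 (differ) -> 1
  row 31 [11111]: F1=0 F2=1 (differ) -> 1
Full result column, 8 rows per line (p,q fixed per line; r,s,t runs 000..111 left to right):
  rows 0-7 [p,q=00]: 10101010  (ones: 4)
  rows 8-15 [p,q=01]: 01010101  (ones: 4)
  rows 16-23 [p,q=10]: 00000000  (ones: 0)
  rows 24-31 [p,q=11]: 11111111  (ones: 8)
Disagreements = 4+4+0+8 = 16

16


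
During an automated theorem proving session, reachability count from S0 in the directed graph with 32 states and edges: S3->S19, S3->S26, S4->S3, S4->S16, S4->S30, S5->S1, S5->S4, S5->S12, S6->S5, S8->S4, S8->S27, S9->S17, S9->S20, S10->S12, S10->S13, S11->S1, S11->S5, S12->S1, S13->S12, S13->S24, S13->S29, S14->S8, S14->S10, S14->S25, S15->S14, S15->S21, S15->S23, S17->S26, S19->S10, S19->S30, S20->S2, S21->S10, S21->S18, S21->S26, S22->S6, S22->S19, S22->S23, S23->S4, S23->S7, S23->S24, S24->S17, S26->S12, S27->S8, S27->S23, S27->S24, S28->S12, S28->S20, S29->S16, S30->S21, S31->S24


BFS from S0:
  layer 0: {S0}
Reachable set: {S0}
Count = 1

1


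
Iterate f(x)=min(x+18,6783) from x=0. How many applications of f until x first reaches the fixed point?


Step 1: x=0, cap=6783, increment=18
Step 2: x grows by 18 each step until capped at 6783; fixed point is x=6783
Step 3: iterations = ceil(6783/18) = 377

377


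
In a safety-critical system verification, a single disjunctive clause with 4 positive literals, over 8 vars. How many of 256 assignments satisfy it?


Step 1: Total=2^8=256
Step 2: Unsat when all 4 false: 2^4=16
Step 3: Sat=256-16=240

240


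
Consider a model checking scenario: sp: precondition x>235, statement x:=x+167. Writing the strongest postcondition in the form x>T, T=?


Formula: sp(P, x:=E) = exists old_x. (x = E[old_x/x]) AND P[old_x/x] (old_x is the value of x before the assignment; eliminate old_x by solving x = E[old_x/x] for old_x)
Step 1: Precondition P: x>235, i.e. old_x > 235
Step 2: Assignment gives x = old_x + 167, so old_x = x - 167
Step 3: Substitute into P: x - 167 > 235
Step 4: Simplify: x > 235+167 = 402

402


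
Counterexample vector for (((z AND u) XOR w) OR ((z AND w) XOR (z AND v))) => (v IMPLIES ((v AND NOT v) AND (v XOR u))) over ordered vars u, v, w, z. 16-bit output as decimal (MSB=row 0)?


F1 = (((z AND u) XOR w) OR ((z AND w) XOR (z AND v)))
F2 = (v IMPLIES ((v AND NOT v) AND (v XOR u)))
Counterexample to F1=>F2 is where F1=1 and F2=0.
Evaluate each row (bits = u,v,w,z, MSB first):
  row 0 [0000]: F1=0 F2=1 -> F1&~F2 -> 0
  row 1 [0001]: F1=0 F2=1 -> F1&~F2 -> 0
  row 2 [0010]: F1=1 F2=1 -> F1&~F2 -> 0
  row 3 [0011]: F1=1 F2=1 -> F1&~F2 -> 0
  row 4 [0100]: F1=0 F2=0 -> F1&~F2 -> 0
  row 5 [0101]: F1=1 F2=0 -> F1&~F2 -> 1
  row 6 [0110]: F1=1 F2=0 -> F1&~F2 -> 1
  row 7 [0111]: F1=1 F2=0 -> F1&~F2 -> 1
  row 8 [1000]: F1=0 F2=1 -> F1&~F2 -> 0
  row 9 [1001]: F1=1 F2=1 -> F1&~F2 -> 0
  row 10 [1010]: F1=1 F2=1 -> F1&~F2 -> 0
  row 11 [1011]: F1=1 F2=1 -> F1&~F2 -> 0
  row 12 [1100]: F1=0 F2=0 -> F1&~F2 -> 0
  row 13 [1101]: F1=1 F2=0 -> F1&~F2 -> 1
  row 14 [1110]: F1=1 F2=0 -> F1&~F2 -> 1
  row 15 [1111]: F1=0 F2=0 -> F1&~F2 -> 0
Full result column, 4 rows per line (u,v fixed per line; w,z runs 00..11 left to right):
  rows 0-3 [u,v=00]: 0000  = hex 0
  rows 4-7 [u,v=01]: 0111  = hex 7
  rows 8-11 [u,v=10]: 0000  = hex 0
  rows 12-15 [u,v=11]: 0110  = hex 6
Counterexample vector (row 0 .. row 15) = 0000011100000110
Output column grouped in 4s = 0000 0111 0000 0110 = 0x0706
Convert to decimal digit by digit (value = value*16 + digit):
  0 -> 0
  0*16 + 7 = 7
  7*16 + 0 = 112
  112*16 + 6 = 1798
Decimal = 1798

1798


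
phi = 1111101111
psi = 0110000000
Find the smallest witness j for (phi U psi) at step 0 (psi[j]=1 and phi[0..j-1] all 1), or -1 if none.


(phi U psi) at 0: need smallest j with psi[j]=1 and phi[i]=1 for all i in [0,j).
Scan from step 0:
  step 0: phi=1, psi=0 -> continue
  step 1: psi=1 and phi held for [0,1) -> witness found
Witness step = 1

1


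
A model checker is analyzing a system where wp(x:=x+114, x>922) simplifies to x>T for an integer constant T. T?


Formula: wp(x:=E, P) = P[E/x] (substitute E for x in postcondition)
Step 1: Postcondition: x>922
Step 2: Substitute x+114 for x: x+114>922
Step 3: Solve for x: x > 922-114 = 808

808


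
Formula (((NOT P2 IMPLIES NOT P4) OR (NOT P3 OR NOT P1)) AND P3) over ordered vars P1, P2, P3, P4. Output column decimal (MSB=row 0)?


Formula: (((NOT P2 IMPLIES NOT P4) OR (NOT P3 OR NOT P1)) AND P3) over P1, P2, P3, P4 (16 rows)
Evaluate each row (bits = P1,P2,P3,P4, MSB first):
  row 0 [0000]: (((NOT 0 IMPLIES NOT 0) OR (NOT 0 OR NOT 0)) AND 0) -> 0
  row 1 [0001]: (((NOT 0 IMPLIES NOT 1) OR (NOT 0 OR NOT 0)) AND 0) -> 0
  row 2 [0010]: (((NOT 0 IMPLIES NOT 0) OR (NOT 1 OR NOT 0)) AND 1) -> 1
  row 3 [0011]: (((NOT 0 IMPLIES NOT 1) OR (NOT 1 OR NOT 0)) AND 1) -> 1
  row 4 [0100]: (((NOT 1 IMPLIES NOT 0) OR (NOT 0 OR NOT 0)) AND 0) -> 0
  row 5 [0101]: (((NOT 1 IMPLIES NOT 1) OR (NOT 0 OR NOT 0)) AND 0) -> 0
  row 6 [0110]: (((NOT 1 IMPLIES NOT 0) OR (NOT 1 OR NOT 0)) AND 1) -> 1
  row 7 [0111]: (((NOT 1 IMPLIES NOT 1) OR (NOT 1 OR NOT 0)) AND 1) -> 1
  row 8 [1000]: (((NOT 0 IMPLIES NOT 0) OR (NOT 0 OR NOT 1)) AND 0) -> 0
  row 9 [1001]: (((NOT 0 IMPLIES NOT 1) OR (NOT 0 OR NOT 1)) AND 0) -> 0
  row 10 [1010]: (((NOT 0 IMPLIES NOT 0) OR (NOT 1 OR NOT 1)) AND 1) -> 1
  row 11 [1011]: (((NOT 0 IMPLIES NOT 1) OR (NOT 1 OR NOT 1)) AND 1) -> 0
  row 12 [1100]: (((NOT 1 IMPLIES NOT 0) OR (NOT 0 OR NOT 1)) AND 0) -> 0
  row 13 [1101]: (((NOT 1 IMPLIES NOT 1) OR (NOT 0 OR NOT 1)) AND 0) -> 0
  row 14 [1110]: (((NOT 1 IMPLIES NOT 0) OR (NOT 1 OR NOT 1)) AND 1) -> 1
  row 15 [1111]: (((NOT 1 IMPLIES NOT 1) OR (NOT 1 OR NOT 1)) AND 1) -> 1
Full result column, 4 rows per line (P1,P2 fixed per line; P3,P4 runs 00..11 left to right):
  rows 0-3 [P1,P2=00]: 0011  = hex 3
  rows 4-7 [P1,P2=01]: 0011  = hex 3
  rows 8-11 [P1,P2=10]: 0010  = hex 2
  rows 12-15 [P1,P2=11]: 0011  = hex 3
Output column (row 0 .. row 15) = 0011001100100011
Output column grouped in 4s = 0011 0011 0010 0011 = 0x3323
Convert to decimal digit by digit (value = value*16 + digit):
  3 -> 3
  3*16 + 3 = 51
  51*16 + 2 = 818
  818*16 + 3 = 13091
Decimal = 13091

13091


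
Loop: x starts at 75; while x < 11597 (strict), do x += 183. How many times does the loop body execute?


Step 1: x goes from 75 toward 11597 by 183; the body runs while x<11597, so iterations = ceil((bound-start)/step)
Step 2: Distance=11522
Step 3: ceil(11522/183)=63

63


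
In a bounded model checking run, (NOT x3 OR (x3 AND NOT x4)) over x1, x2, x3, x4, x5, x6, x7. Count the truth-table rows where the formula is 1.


Formula: (NOT x3 OR (x3 AND NOT x4)) over 7 vars (128 rows)
Evaluate each row (x1, x2, x3, x4, x5, x6, x7 as bits, MSB first):
  row 0 [0000000]: (NOT 0 OR (0 AND NOT 0)) -> 1
  row 1 [0000001]: (NOT 0 OR (0 AND NOT 0)) -> 1
  row 2 [0000010]: (NOT 0 OR (0 AND NOT 0)) -> 1
  row 3 [0000011]: (NOT 0 OR (0 AND NOT 0)) -> 1
  row 4 [0000100]: (NOT 0 OR (0 AND NOT 0)) -> 1
  (every remaining row is evaluated the same way; all 128 results are listed next)
Full result column, 8 rows per line (x1,x2,x3,x4 fixed per line; x5,x6,x7 runs 000..111 left to right):
  rows 0-7 [x1,x2,x3,x4=0000]: 11111111  (ones: 8)
  rows 8-15 [x1,x2,x3,x4=0001]: 11111111  (ones: 8)
  rows 16-23 [x1,x2,x3,x4=0010]: 11111111  (ones: 8)
  rows 24-31 [x1,x2,x3,x4=0011]: 00000000  (ones: 0)
  rows 32-39 [x1,x2,x3,x4=0100]: 11111111  (ones: 8)
  rows 40-47 [x1,x2,x3,x4=0101]: 11111111  (ones: 8)
  rows 48-55 [x1,x2,x3,x4=0110]: 11111111  (ones: 8)
  rows 56-63 [x1,x2,x3,x4=0111]: 00000000  (ones: 0)
  rows 64-71 [x1,x2,x3,x4=1000]: 11111111  (ones: 8)
  rows 72-79 [x1,x2,x3,x4=1001]: 11111111  (ones: 8)
  rows 80-87 [x1,x2,x3,x4=1010]: 11111111  (ones: 8)
  rows 88-95 [x1,x2,x3,x4=1011]: 00000000  (ones: 0)
  rows 96-103 [x1,x2,x3,x4=1100]: 11111111  (ones: 8)
  rows 104-111 [x1,x2,x3,x4=1101]: 11111111  (ones: 8)
  rows 112-119 [x1,x2,x3,x4=1110]: 11111111  (ones: 8)
  rows 120-127 [x1,x2,x3,x4=1111]: 00000000  (ones: 0)
Count of 1-rows = 8+8+8+0+8+8+8+0+8+8+8+0+8+8+8+0 = 96

96


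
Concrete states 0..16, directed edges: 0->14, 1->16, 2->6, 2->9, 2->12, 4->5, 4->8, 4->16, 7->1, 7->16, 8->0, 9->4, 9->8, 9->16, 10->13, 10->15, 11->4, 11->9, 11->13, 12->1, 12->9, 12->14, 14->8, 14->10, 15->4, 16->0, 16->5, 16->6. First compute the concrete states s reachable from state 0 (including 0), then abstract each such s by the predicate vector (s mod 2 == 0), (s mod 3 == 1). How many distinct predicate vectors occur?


BFS from 0:
Concrete reachable: {0, 4, 5, 6, 8, 10, 13, 14, 15, 16}
Abstract via predicates (s mod 2 == 0), (s mod 3 == 1):
  (0,0) <- {5, 15}
  (0,1) <- {13}
  (1,0) <- {0, 6, 8, 14}
  (1,1) <- {4, 10, 16}
Distinct abstract states = 4

4


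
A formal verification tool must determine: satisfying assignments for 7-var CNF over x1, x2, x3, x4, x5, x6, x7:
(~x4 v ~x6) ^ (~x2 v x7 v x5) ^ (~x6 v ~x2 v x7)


CNF with 3 clauses over 7 vars (128 assignments).
An assignment satisfies CNF iff every clause has >=1 true literal.
Check each row (bits = x1,x2,x3,x4,x5,x6,x7; clause T/F shown):
  row 0 [0000000]: clauses=TTT -> 1
  row 1 [0000001]: clauses=TTT -> 1
  row 2 [0000010]: clauses=TTT -> 1
  row 3 [0000011]: clauses=TTT -> 1
  row 4 [0000100]: clauses=TTT -> 1
  (every remaining row is evaluated the same way; all 128 results are listed next)
Full result column, 8 rows per line (x1,x2,x3,x4 fixed per line; x5,x6,x7 runs 000..111 left to right):
  rows 0-7 [x1,x2,x3,x4=0000]: 11111111  (ones: 8)
  rows 8-15 [x1,x2,x3,x4=0001]: 11001100  (ones: 4)
  rows 16-23 [x1,x2,x3,x4=0010]: 11111111  (ones: 8)
  rows 24-31 [x1,x2,x3,x4=0011]: 11001100  (ones: 4)
  rows 32-39 [x1,x2,x3,x4=0100]: 01011101  (ones: 5)
  rows 40-47 [x1,x2,x3,x4=0101]: 01001100  (ones: 3)
  rows 48-55 [x1,x2,x3,x4=0110]: 01011101  (ones: 5)
  rows 56-63 [x1,x2,x3,x4=0111]: 01001100  (ones: 3)
  rows 64-71 [x1,x2,x3,x4=1000]: 11111111  (ones: 8)
  rows 72-79 [x1,x2,x3,x4=1001]: 11001100  (ones: 4)
  rows 80-87 [x1,x2,x3,x4=1010]: 11111111  (ones: 8)
  rows 88-95 [x1,x2,x3,x4=1011]: 11001100  (ones: 4)
  rows 96-103 [x1,x2,x3,x4=1100]: 01011101  (ones: 5)
  rows 104-111 [x1,x2,x3,x4=1101]: 01001100  (ones: 3)
  rows 112-119 [x1,x2,x3,x4=1110]: 01011101  (ones: 5)
  rows 120-127 [x1,x2,x3,x4=1111]: 01001100  (ones: 3)
Satisfying assignments = 8+4+8+4+5+3+5+3+8+4+8+4+5+3+5+3 = 80

80


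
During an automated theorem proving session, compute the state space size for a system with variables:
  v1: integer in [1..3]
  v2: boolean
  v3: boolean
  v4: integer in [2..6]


State space = product of domain sizes of all variables.
Domain sizes:
  v1 (integer in [1..3]): 3
  v2 (boolean): 2
  v3 (boolean): 2
  v4 (integer in [2..6]): 5
Product = 3 * 2 * 2 * 5 = 60

60


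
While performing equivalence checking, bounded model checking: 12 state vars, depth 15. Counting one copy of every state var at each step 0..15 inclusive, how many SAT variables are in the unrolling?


BMC unrolls to depth k, creating one copy of each state var for steps 0..k.
Step count = 15 + 1 = 16 (steps 0 through 15)
Vars per step = 12
Total = 12 * 16 = 192

192


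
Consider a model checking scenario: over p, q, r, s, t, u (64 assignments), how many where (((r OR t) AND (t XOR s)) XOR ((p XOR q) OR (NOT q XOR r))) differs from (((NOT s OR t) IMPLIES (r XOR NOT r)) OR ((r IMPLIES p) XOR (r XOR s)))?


F1 = (((r OR t) AND (t XOR s)) XOR ((p XOR q) OR (NOT q XOR r)))
F2 = (((NOT s OR t) IMPLIES (r XOR NOT r)) OR ((r IMPLIES p) XOR (r XOR s)))
Evaluate both on each of 64 rows (bits = p,q,r,s,t,u):
  row 0 [000000]: F1=1 F2=1 -> 0
  row 1 [000001]: F1=1 F2=1 -> 0
  row 2 [000010]: F1=0 F2=1 (differ) -> 1
  row 3 [000011]: F1=0 F2=1 (differ) -> 1
  row 4 [000100]: F1=1 F2=1 -> 0
  (every remaining row is evaluated the same way; all 64 results are listed next)
Full result column, 8 rows per line (p,q,r fixed per line; s,t,u runs 000..111 left to right):
  rows 0-7 [p,q,r=000]: 00110000  (ones: 2)
  rows 8-15 [p,q,r=001]: 11000011  (ones: 4)
  rows 16-23 [p,q,r=010]: 00110000  (ones: 2)
  rows 24-31 [p,q,r=011]: 00111100  (ones: 4)
  rows 32-39 [p,q,r=100]: 00110000  (ones: 2)
  rows 40-47 [p,q,r=101]: 00111100  (ones: 4)
  rows 48-55 [p,q,r=110]: 11001111  (ones: 6)
  rows 56-63 [p,q,r=111]: 00111100  (ones: 4)
Disagreements = 2+4+2+4+2+4+6+4 = 28

28


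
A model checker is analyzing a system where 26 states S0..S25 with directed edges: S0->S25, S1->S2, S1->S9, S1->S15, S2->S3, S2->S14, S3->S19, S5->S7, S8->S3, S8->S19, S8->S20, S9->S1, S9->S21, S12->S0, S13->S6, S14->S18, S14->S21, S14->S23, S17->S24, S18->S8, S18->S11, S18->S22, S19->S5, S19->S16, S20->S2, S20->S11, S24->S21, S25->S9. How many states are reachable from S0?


BFS from S0:
  layer 0: {S0}
  layer 1: {S25}
  layer 2: {S9}
  layer 3: {S1, S21}
  layer 4: {S2, S15}
  layer 5: {S3, S14}
  layer 6: {S18, S19, S23}
  layer 7: {S5, S8, S11, S16, S22}
  layer 8: {S7, S20}
Reachable set: {S0, S1, S2, S3, S5, S7, S8, S9, S11, S14, S15, S16, S18, S19, S20, S21, S22, S23, S25}
Count = 19

19


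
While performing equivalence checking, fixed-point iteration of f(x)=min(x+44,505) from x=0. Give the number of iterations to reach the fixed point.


Step 1: x=0, cap=505, increment=44
Step 2: x grows by 44 each step until capped at 505; fixed point is x=505
Step 3: iterations = ceil(505/44) = 12

12


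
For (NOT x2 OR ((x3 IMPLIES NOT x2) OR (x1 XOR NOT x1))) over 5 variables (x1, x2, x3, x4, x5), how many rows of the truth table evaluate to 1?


Formula: (NOT x2 OR ((x3 IMPLIES NOT x2) OR (x1 XOR NOT x1))) over 5 vars (32 rows)
Evaluate each row (x1, x2, x3, x4, x5 as bits, MSB first):
  row 0 [00000]: (NOT 0 OR ((0 IMPLIES NOT 0) OR (0 XOR NOT 0))) -> 1
  row 1 [00001]: (NOT 0 OR ((0 IMPLIES NOT 0) OR (0 XOR NOT 0))) -> 1
  row 2 [00010]: (NOT 0 OR ((0 IMPLIES NOT 0) OR (0 XOR NOT 0))) -> 1
  row 3 [00011]: (NOT 0 OR ((0 IMPLIES NOT 0) OR (0 XOR NOT 0))) -> 1
  row 4 [00100]: (NOT 0 OR ((1 IMPLIES NOT 0) OR (0 XOR NOT 0))) -> 1
  row 5 [00101]: (NOT 0 OR ((1 IMPLIES NOT 0) OR (0 XOR NOT 0))) -> 1
  row 6 [00110]: (NOT 0 OR ((1 IMPLIES NOT 0) OR (0 XOR NOT 0))) -> 1
  row 7 [00111]: (NOT 0 OR ((1 IMPLIES NOT 0) OR (0 XOR NOT 0))) -> 1
  row 8 [01000]: (NOT 1 OR ((0 IMPLIES NOT 1) OR (0 XOR NOT 0))) -> 1
  row 9 [01001]: (NOT 1 OR ((0 IMPLIES NOT 1) OR (0 XOR NOT 0))) -> 1
  row 10 [01010]: (NOT 1 OR ((0 IMPLIES NOT 1) OR (0 XOR NOT 0))) -> 1
  row 11 [01011]: (NOT 1 OR ((0 IMPLIES NOT 1) OR (0 XOR NOT 0))) -> 1
  row 12 [01100]: (NOT 1 OR ((1 IMPLIES NOT 1) OR (0 XOR NOT 0))) -> 1
  row 13 [01101]: (NOT 1 OR ((1 IMPLIES NOT 1) OR (0 XOR NOT 0))) -> 1
  row 14 [01110]: (NOT 1 OR ((1 IMPLIES NOT 1) OR (0 XOR NOT 0))) -> 1
  row 15 [01111]: (NOT 1 OR ((1 IMPLIES NOT 1) OR (0 XOR NOT 0))) -> 1
  row 16 [10000]: (NOT 0 OR ((0 IMPLIES NOT 0) OR (1 XOR NOT 1))) -> 1
  row 17 [10001]: (NOT 0 OR ((0 IMPLIES NOT 0) OR (1 XOR NOT 1))) -> 1
  row 18 [10010]: (NOT 0 OR ((0 IMPLIES NOT 0) OR (1 XOR NOT 1))) -> 1
  row 19 [10011]: (NOT 0 OR ((0 IMPLIES NOT 0) OR (1 XOR NOT 1))) -> 1
  row 20 [10100]: (NOT 0 OR ((1 IMPLIES NOT 0) OR (1 XOR NOT 1))) -> 1
  row 21 [10101]: (NOT 0 OR ((1 IMPLIES NOT 0) OR (1 XOR NOT 1))) -> 1
  row 22 [10110]: (NOT 0 OR ((1 IMPLIES NOT 0) OR (1 XOR NOT 1))) -> 1
  row 23 [10111]: (NOT 0 OR ((1 IMPLIES NOT 0) OR (1 XOR NOT 1))) -> 1
  row 24 [11000]: (NOT 1 OR ((0 IMPLIES NOT 1) OR (1 XOR NOT 1))) -> 1
  row 25 [11001]: (NOT 1 OR ((0 IMPLIES NOT 1) OR (1 XOR NOT 1))) -> 1
  row 26 [11010]: (NOT 1 OR ((0 IMPLIES NOT 1) OR (1 XOR NOT 1))) -> 1
  row 27 [11011]: (NOT 1 OR ((0 IMPLIES NOT 1) OR (1 XOR NOT 1))) -> 1
  row 28 [11100]: (NOT 1 OR ((1 IMPLIES NOT 1) OR (1 XOR NOT 1))) -> 1
  row 29 [11101]: (NOT 1 OR ((1 IMPLIES NOT 1) OR (1 XOR NOT 1))) -> 1
  row 30 [11110]: (NOT 1 OR ((1 IMPLIES NOT 1) OR (1 XOR NOT 1))) -> 1
  row 31 [11111]: (NOT 1 OR ((1 IMPLIES NOT 1) OR (1 XOR NOT 1))) -> 1
Full result column, 8 rows per line (x1,x2 fixed per line; x3,x4,x5 runs 000..111 left to right):
  rows 0-7 [x1,x2=00]: 11111111  (ones: 8)
  rows 8-15 [x1,x2=01]: 11111111  (ones: 8)
  rows 16-23 [x1,x2=10]: 11111111  (ones: 8)
  rows 24-31 [x1,x2=11]: 11111111  (ones: 8)
Count of 1-rows = 8+8+8+8 = 32

32


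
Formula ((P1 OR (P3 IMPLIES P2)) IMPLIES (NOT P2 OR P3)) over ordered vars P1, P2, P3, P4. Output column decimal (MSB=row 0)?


Formula: ((P1 OR (P3 IMPLIES P2)) IMPLIES (NOT P2 OR P3)) over P1, P2, P3, P4 (16 rows)
Evaluate each row (bits = P1,P2,P3,P4, MSB first):
  row 0 [0000]: ((0 OR (0 IMPLIES 0)) IMPLIES (NOT 0 OR 0)) -> 1
  row 1 [0001]: ((0 OR (0 IMPLIES 0)) IMPLIES (NOT 0 OR 0)) -> 1
  row 2 [0010]: ((0 OR (1 IMPLIES 0)) IMPLIES (NOT 0 OR 1)) -> 1
  row 3 [0011]: ((0 OR (1 IMPLIES 0)) IMPLIES (NOT 0 OR 1)) -> 1
  row 4 [0100]: ((0 OR (0 IMPLIES 1)) IMPLIES (NOT 1 OR 0)) -> 0
  row 5 [0101]: ((0 OR (0 IMPLIES 1)) IMPLIES (NOT 1 OR 0)) -> 0
  row 6 [0110]: ((0 OR (1 IMPLIES 1)) IMPLIES (NOT 1 OR 1)) -> 1
  row 7 [0111]: ((0 OR (1 IMPLIES 1)) IMPLIES (NOT 1 OR 1)) -> 1
  row 8 [1000]: ((1 OR (0 IMPLIES 0)) IMPLIES (NOT 0 OR 0)) -> 1
  row 9 [1001]: ((1 OR (0 IMPLIES 0)) IMPLIES (NOT 0 OR 0)) -> 1
  row 10 [1010]: ((1 OR (1 IMPLIES 0)) IMPLIES (NOT 0 OR 1)) -> 1
  row 11 [1011]: ((1 OR (1 IMPLIES 0)) IMPLIES (NOT 0 OR 1)) -> 1
  row 12 [1100]: ((1 OR (0 IMPLIES 1)) IMPLIES (NOT 1 OR 0)) -> 0
  row 13 [1101]: ((1 OR (0 IMPLIES 1)) IMPLIES (NOT 1 OR 0)) -> 0
  row 14 [1110]: ((1 OR (1 IMPLIES 1)) IMPLIES (NOT 1 OR 1)) -> 1
  row 15 [1111]: ((1 OR (1 IMPLIES 1)) IMPLIES (NOT 1 OR 1)) -> 1
Full result column, 4 rows per line (P1,P2 fixed per line; P3,P4 runs 00..11 left to right):
  rows 0-3 [P1,P2=00]: 1111  = hex F
  rows 4-7 [P1,P2=01]: 0011  = hex 3
  rows 8-11 [P1,P2=10]: 1111  = hex F
  rows 12-15 [P1,P2=11]: 0011  = hex 3
Output column (row 0 .. row 15) = 1111001111110011
Output column grouped in 4s = 1111 0011 1111 0011 = 0xF3F3
Convert to decimal digit by digit (value = value*16 + digit):
  F -> 15
  15*16 + 3 = 243
  243*16 + 15 (F) = 3903
  3903*16 + 3 = 62451
Decimal = 62451

62451


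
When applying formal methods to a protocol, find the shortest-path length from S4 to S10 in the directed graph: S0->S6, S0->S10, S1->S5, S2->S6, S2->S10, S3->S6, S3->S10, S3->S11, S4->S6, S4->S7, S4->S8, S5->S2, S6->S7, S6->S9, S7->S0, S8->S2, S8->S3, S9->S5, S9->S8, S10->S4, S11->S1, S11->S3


BFS layer-by-layer from S4:
  dist 0: {S4}
  dist 1: {S6, S7, S8}
  dist 2: {S0, S2, S3, S9}
  dist 3: {S5, S10, S11}
  -> S10 reached at distance 3
Shortest path length = 3

3


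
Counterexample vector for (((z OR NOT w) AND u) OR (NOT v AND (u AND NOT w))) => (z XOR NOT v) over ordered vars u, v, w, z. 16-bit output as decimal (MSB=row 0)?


F1 = (((z OR NOT w) AND u) OR (NOT v AND (u AND NOT w)))
F2 = (z XOR NOT v)
Counterexample to F1=>F2 is where F1=1 and F2=0.
Evaluate each row (bits = u,v,w,z, MSB first):
  row 0 [0000]: F1=0 F2=1 -> F1&~F2 -> 0
  row 1 [0001]: F1=0 F2=0 -> F1&~F2 -> 0
  row 2 [0010]: F1=0 F2=1 -> F1&~F2 -> 0
  row 3 [0011]: F1=0 F2=0 -> F1&~F2 -> 0
  row 4 [0100]: F1=0 F2=0 -> F1&~F2 -> 0
  row 5 [0101]: F1=0 F2=1 -> F1&~F2 -> 0
  row 6 [0110]: F1=0 F2=0 -> F1&~F2 -> 0
  row 7 [0111]: F1=0 F2=1 -> F1&~F2 -> 0
  row 8 [1000]: F1=1 F2=1 -> F1&~F2 -> 0
  row 9 [1001]: F1=1 F2=0 -> F1&~F2 -> 1
  row 10 [1010]: F1=0 F2=1 -> F1&~F2 -> 0
  row 11 [1011]: F1=1 F2=0 -> F1&~F2 -> 1
  row 12 [1100]: F1=1 F2=0 -> F1&~F2 -> 1
  row 13 [1101]: F1=1 F2=1 -> F1&~F2 -> 0
  row 14 [1110]: F1=0 F2=0 -> F1&~F2 -> 0
  row 15 [1111]: F1=1 F2=1 -> F1&~F2 -> 0
Full result column, 4 rows per line (u,v fixed per line; w,z runs 00..11 left to right):
  rows 0-3 [u,v=00]: 0000  = hex 0
  rows 4-7 [u,v=01]: 0000  = hex 0
  rows 8-11 [u,v=10]: 0101  = hex 5
  rows 12-15 [u,v=11]: 1000  = hex 8
Counterexample vector (row 0 .. row 15) = 0000000001011000
Output column grouped in 4s = 0000 0000 0101 1000 = 0x0058
Convert to decimal digit by digit (value = value*16 + digit):
  0 -> 0
  0*16 + 0 = 0
  0*16 + 5 = 5
  5*16 + 8 = 88
Decimal = 88

88


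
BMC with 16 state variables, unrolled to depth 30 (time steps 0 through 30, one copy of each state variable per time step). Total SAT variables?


BMC unrolls to depth k, creating one copy of each state var for steps 0..k.
Step count = 30 + 1 = 31 (steps 0 through 30)
Vars per step = 16
Total = 16 * 31 = 496

496


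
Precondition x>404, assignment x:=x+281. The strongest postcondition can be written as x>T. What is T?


Formula: sp(P, x:=E) = exists old_x. (x = E[old_x/x]) AND P[old_x/x] (old_x is the value of x before the assignment; eliminate old_x by solving x = E[old_x/x] for old_x)
Step 1: Precondition P: x>404, i.e. old_x > 404
Step 2: Assignment gives x = old_x + 281, so old_x = x - 281
Step 3: Substitute into P: x - 281 > 404
Step 4: Simplify: x > 404+281 = 685

685


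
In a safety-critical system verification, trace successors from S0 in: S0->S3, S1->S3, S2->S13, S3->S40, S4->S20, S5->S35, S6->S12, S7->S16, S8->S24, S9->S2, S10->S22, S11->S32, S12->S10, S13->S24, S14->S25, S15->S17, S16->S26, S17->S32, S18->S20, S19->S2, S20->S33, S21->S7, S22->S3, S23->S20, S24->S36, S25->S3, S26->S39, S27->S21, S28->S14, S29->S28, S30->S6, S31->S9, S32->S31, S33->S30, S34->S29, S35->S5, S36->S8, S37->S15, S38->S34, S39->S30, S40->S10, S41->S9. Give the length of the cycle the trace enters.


Trace from S0 until a state repeats:
  S0 -> S3 -> S40 -> S10 -> S22 -> S3
S3 first seen at step 1, revisited at step 5.
Cycle length = 5 - 1 = 4

4


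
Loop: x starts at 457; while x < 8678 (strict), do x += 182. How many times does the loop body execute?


Step 1: x goes from 457 toward 8678 by 182; the body runs while x<8678, so iterations = ceil((bound-start)/step)
Step 2: Distance=8221
Step 3: ceil(8221/182)=46

46


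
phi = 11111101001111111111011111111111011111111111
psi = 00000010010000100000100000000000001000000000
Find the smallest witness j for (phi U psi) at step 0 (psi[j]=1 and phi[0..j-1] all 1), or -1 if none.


(phi U psi) at 0: need smallest j with psi[j]=1 and phi[i]=1 for all i in [0,j).
Scan from step 0:
  step 0: phi=1, psi=0 -> continue
  step 1: phi=1, psi=0 -> continue
  step 2: phi=1, psi=0 -> continue
  step 3: phi=1, psi=0 -> continue
  step 6: psi=1 and phi held for [0,6) -> witness found
Witness step = 6

6


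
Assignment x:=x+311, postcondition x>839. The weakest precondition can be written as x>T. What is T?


Formula: wp(x:=E, P) = P[E/x] (substitute E for x in postcondition)
Step 1: Postcondition: x>839
Step 2: Substitute x+311 for x: x+311>839
Step 3: Solve for x: x > 839-311 = 528

528


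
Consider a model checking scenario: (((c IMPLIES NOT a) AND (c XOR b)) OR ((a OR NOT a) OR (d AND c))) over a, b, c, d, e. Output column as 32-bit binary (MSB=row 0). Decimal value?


Formula: (((c IMPLIES NOT a) AND (c XOR b)) OR ((a OR NOT a) OR (d AND c))) over a, b, c, d, e (32 rows)
Evaluate each row (bits = a,b,c,d,e, MSB first):
  row 0 [00000]: (((0 IMPLIES NOT 0) AND (0 XOR 0)) OR ((0 OR NOT 0) OR (0 AND 0))) -> 1
  row 1 [00001]: (((0 IMPLIES NOT 0) AND (0 XOR 0)) OR ((0 OR NOT 0) OR (0 AND 0))) -> 1
  row 2 [00010]: (((0 IMPLIES NOT 0) AND (0 XOR 0)) OR ((0 OR NOT 0) OR (1 AND 0))) -> 1
  row 3 [00011]: (((0 IMPLIES NOT 0) AND (0 XOR 0)) OR ((0 OR NOT 0) OR (1 AND 0))) -> 1
  row 4 [00100]: (((1 IMPLIES NOT 0) AND (1 XOR 0)) OR ((0 OR NOT 0) OR (0 AND 1))) -> 1
  row 5 [00101]: (((1 IMPLIES NOT 0) AND (1 XOR 0)) OR ((0 OR NOT 0) OR (0 AND 1))) -> 1
  row 6 [00110]: (((1 IMPLIES NOT 0) AND (1 XOR 0)) OR ((0 OR NOT 0) OR (1 AND 1))) -> 1
  row 7 [00111]: (((1 IMPLIES NOT 0) AND (1 XOR 0)) OR ((0 OR NOT 0) OR (1 AND 1))) -> 1
  row 8 [01000]: (((0 IMPLIES NOT 0) AND (0 XOR 1)) OR ((0 OR NOT 0) OR (0 AND 0))) -> 1
  row 9 [01001]: (((0 IMPLIES NOT 0) AND (0 XOR 1)) OR ((0 OR NOT 0) OR (0 AND 0))) -> 1
  row 10 [01010]: (((0 IMPLIES NOT 0) AND (0 XOR 1)) OR ((0 OR NOT 0) OR (1 AND 0))) -> 1
  row 11 [01011]: (((0 IMPLIES NOT 0) AND (0 XOR 1)) OR ((0 OR NOT 0) OR (1 AND 0))) -> 1
  row 12 [01100]: (((1 IMPLIES NOT 0) AND (1 XOR 1)) OR ((0 OR NOT 0) OR (0 AND 1))) -> 1
  row 13 [01101]: (((1 IMPLIES NOT 0) AND (1 XOR 1)) OR ((0 OR NOT 0) OR (0 AND 1))) -> 1
  row 14 [01110]: (((1 IMPLIES NOT 0) AND (1 XOR 1)) OR ((0 OR NOT 0) OR (1 AND 1))) -> 1
  row 15 [01111]: (((1 IMPLIES NOT 0) AND (1 XOR 1)) OR ((0 OR NOT 0) OR (1 AND 1))) -> 1
  row 16 [10000]: (((0 IMPLIES NOT 1) AND (0 XOR 0)) OR ((1 OR NOT 1) OR (0 AND 0))) -> 1
  row 17 [10001]: (((0 IMPLIES NOT 1) AND (0 XOR 0)) OR ((1 OR NOT 1) OR (0 AND 0))) -> 1
  row 18 [10010]: (((0 IMPLIES NOT 1) AND (0 XOR 0)) OR ((1 OR NOT 1) OR (1 AND 0))) -> 1
  row 19 [10011]: (((0 IMPLIES NOT 1) AND (0 XOR 0)) OR ((1 OR NOT 1) OR (1 AND 0))) -> 1
  row 20 [10100]: (((1 IMPLIES NOT 1) AND (1 XOR 0)) OR ((1 OR NOT 1) OR (0 AND 1))) -> 1
  row 21 [10101]: (((1 IMPLIES NOT 1) AND (1 XOR 0)) OR ((1 OR NOT 1) OR (0 AND 1))) -> 1
  row 22 [10110]: (((1 IMPLIES NOT 1) AND (1 XOR 0)) OR ((1 OR NOT 1) OR (1 AND 1))) -> 1
  row 23 [10111]: (((1 IMPLIES NOT 1) AND (1 XOR 0)) OR ((1 OR NOT 1) OR (1 AND 1))) -> 1
  row 24 [11000]: (((0 IMPLIES NOT 1) AND (0 XOR 1)) OR ((1 OR NOT 1) OR (0 AND 0))) -> 1
  row 25 [11001]: (((0 IMPLIES NOT 1) AND (0 XOR 1)) OR ((1 OR NOT 1) OR (0 AND 0))) -> 1
  row 26 [11010]: (((0 IMPLIES NOT 1) AND (0 XOR 1)) OR ((1 OR NOT 1) OR (1 AND 0))) -> 1
  row 27 [11011]: (((0 IMPLIES NOT 1) AND (0 XOR 1)) OR ((1 OR NOT 1) OR (1 AND 0))) -> 1
  row 28 [11100]: (((1 IMPLIES NOT 1) AND (1 XOR 1)) OR ((1 OR NOT 1) OR (0 AND 1))) -> 1
  row 29 [11101]: (((1 IMPLIES NOT 1) AND (1 XOR 1)) OR ((1 OR NOT 1) OR (0 AND 1))) -> 1
  row 30 [11110]: (((1 IMPLIES NOT 1) AND (1 XOR 1)) OR ((1 OR NOT 1) OR (1 AND 1))) -> 1
  row 31 [11111]: (((1 IMPLIES NOT 1) AND (1 XOR 1)) OR ((1 OR NOT 1) OR (1 AND 1))) -> 1
Full result column, 4 rows per line (a,b,c fixed per line; d,e runs 00..11 left to right):
  rows 0-3 [a,b,c=000]: 1111  = hex F
  rows 4-7 [a,b,c=001]: 1111  = hex F
  rows 8-11 [a,b,c=010]: 1111  = hex F
  rows 12-15 [a,b,c=011]: 1111  = hex F
  rows 16-19 [a,b,c=100]: 1111  = hex F
  rows 20-23 [a,b,c=101]: 1111  = hex F
  rows 24-27 [a,b,c=110]: 1111  = hex F
  rows 28-31 [a,b,c=111]: 1111  = hex F
Output column (row 0 .. row 31) = 11111111111111111111111111111111
Output column grouped in 4s = 1111 1111 1111 1111 1111 1111 1111 1111 = 0xFFFFFFFF
Convert to decimal digit by digit (value = value*16 + digit):
  F -> 15
  15*16 + 15 (F) = 255
  255*16 + 15 (F) = 4095
  4095*16 + 15 (F) = 65535
  65535*16 + 15 (F) = 1048575
  1048575*16 + 15 (F) = 16777215
  16777215*16 + 15 (F) = 268435455
  268435455*16 + 15 (F) = 4294967295
Decimal = 4294967295

4294967295


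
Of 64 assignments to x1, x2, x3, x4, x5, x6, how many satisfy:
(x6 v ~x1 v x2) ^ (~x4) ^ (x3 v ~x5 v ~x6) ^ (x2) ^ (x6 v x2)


CNF with 5 clauses over 6 vars (64 assignments).
An assignment satisfies CNF iff every clause has >=1 true literal.
Check each row (bits = x1,x2,x3,x4,x5,x6; clause T/F shown):
  row 0 [000000]: clauses=TTTFF -> 0
  row 1 [000001]: clauses=TTTFT -> 0
  row 2 [000010]: clauses=TTTFF -> 0
  row 3 [000011]: clauses=TTFFT -> 0
  row 4 [000100]: clauses=TFTFF -> 0
  (every remaining row is evaluated the same way; all 64 results are listed next)
Full result column, 8 rows per line (x1,x2,x3 fixed per line; x4,x5,x6 runs 000..111 left to right):
  rows 0-7 [x1,x2,x3=000]: 00000000  (ones: 0)
  rows 8-15 [x1,x2,x3=001]: 00000000  (ones: 0)
  rows 16-23 [x1,x2,x3=010]: 11100000  (ones: 3)
  rows 24-31 [x1,x2,x3=011]: 11110000  (ones: 4)
  rows 32-39 [x1,x2,x3=100]: 00000000  (ones: 0)
  rows 40-47 [x1,x2,x3=101]: 00000000  (ones: 0)
  rows 48-55 [x1,x2,x3=110]: 11100000  (ones: 3)
  rows 56-63 [x1,x2,x3=111]: 11110000  (ones: 4)
Satisfying assignments = 0+0+3+4+0+0+3+4 = 14

14


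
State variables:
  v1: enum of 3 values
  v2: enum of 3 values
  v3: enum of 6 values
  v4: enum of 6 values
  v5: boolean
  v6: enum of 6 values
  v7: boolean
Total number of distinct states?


State space = product of domain sizes of all variables.
Domain sizes:
  v1 (enum of 3 values): 3
  v2 (enum of 3 values): 3
  v3 (enum of 6 values): 6
  v4 (enum of 6 values): 6
  v5 (boolean): 2
  v6 (enum of 6 values): 6
  v7 (boolean): 2
Product = 3 * 3 * 6 * 6 * 2 * 6 * 2 = 7776

7776


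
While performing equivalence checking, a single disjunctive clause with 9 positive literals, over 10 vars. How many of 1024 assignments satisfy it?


Step 1: Total=2^10=1024
Step 2: Unsat when all 9 false: 2^1=2
Step 3: Sat=1024-2=1022

1022


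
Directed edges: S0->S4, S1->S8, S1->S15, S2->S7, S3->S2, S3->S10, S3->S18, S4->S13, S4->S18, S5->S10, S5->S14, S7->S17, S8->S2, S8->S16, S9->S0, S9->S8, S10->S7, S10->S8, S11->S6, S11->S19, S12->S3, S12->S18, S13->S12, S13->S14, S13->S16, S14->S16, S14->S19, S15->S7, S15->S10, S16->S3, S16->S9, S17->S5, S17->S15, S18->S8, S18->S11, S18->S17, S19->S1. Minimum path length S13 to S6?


BFS layer-by-layer from S13:
  dist 0: {S13}
  dist 1: {S12, S14, S16}
  dist 2: {S3, S9, S18, S19}
  dist 3: {S0, S1, S2, S8, S10, S11, S17}
  dist 4: {S4, S5, S6, S7, S15}
  -> S6 reached at distance 4
Shortest path length = 4

4


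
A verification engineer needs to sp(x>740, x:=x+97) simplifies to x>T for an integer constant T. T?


Formula: sp(P, x:=E) = exists old_x. (x = E[old_x/x]) AND P[old_x/x] (old_x is the value of x before the assignment; eliminate old_x by solving x = E[old_x/x] for old_x)
Step 1: Precondition P: x>740, i.e. old_x > 740
Step 2: Assignment gives x = old_x + 97, so old_x = x - 97
Step 3: Substitute into P: x - 97 > 740
Step 4: Simplify: x > 740+97 = 837

837


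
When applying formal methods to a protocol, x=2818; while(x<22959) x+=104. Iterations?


Step 1: x goes from 2818 toward 22959 by 104; the body runs while x<22959, so iterations = ceil((bound-start)/step)
Step 2: Distance=20141
Step 3: ceil(20141/104)=194

194


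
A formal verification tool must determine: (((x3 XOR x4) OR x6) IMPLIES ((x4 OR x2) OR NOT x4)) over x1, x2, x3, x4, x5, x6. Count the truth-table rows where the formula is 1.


Formula: (((x3 XOR x4) OR x6) IMPLIES ((x4 OR x2) OR NOT x4)) over 6 vars (64 rows)
Evaluate each row (x1, x2, x3, x4, x5, x6 as bits, MSB first):
  row 0 [000000]: (((0 XOR 0) OR 0) IMPLIES ((0 OR 0) OR NOT 0)) -> 1
  row 1 [000001]: (((0 XOR 0) OR 1) IMPLIES ((0 OR 0) OR NOT 0)) -> 1
  row 2 [000010]: (((0 XOR 0) OR 0) IMPLIES ((0 OR 0) OR NOT 0)) -> 1
  row 3 [000011]: (((0 XOR 0) OR 1) IMPLIES ((0 OR 0) OR NOT 0)) -> 1
  row 4 [000100]: (((0 XOR 1) OR 0) IMPLIES ((1 OR 0) OR NOT 1)) -> 1
  (every remaining row is evaluated the same way; all 64 results are listed next)
Full result column, 8 rows per line (x1,x2,x3 fixed per line; x4,x5,x6 runs 000..111 left to right):
  rows 0-7 [x1,x2,x3=000]: 11111111  (ones: 8)
  rows 8-15 [x1,x2,x3=001]: 11111111  (ones: 8)
  rows 16-23 [x1,x2,x3=010]: 11111111  (ones: 8)
  rows 24-31 [x1,x2,x3=011]: 11111111  (ones: 8)
  rows 32-39 [x1,x2,x3=100]: 11111111  (ones: 8)
  rows 40-47 [x1,x2,x3=101]: 11111111  (ones: 8)
  rows 48-55 [x1,x2,x3=110]: 11111111  (ones: 8)
  rows 56-63 [x1,x2,x3=111]: 11111111  (ones: 8)
Count of 1-rows = 8+8+8+8+8+8+8+8 = 64

64
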